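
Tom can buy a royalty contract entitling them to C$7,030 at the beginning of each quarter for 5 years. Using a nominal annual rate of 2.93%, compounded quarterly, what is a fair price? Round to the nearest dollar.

C$131,298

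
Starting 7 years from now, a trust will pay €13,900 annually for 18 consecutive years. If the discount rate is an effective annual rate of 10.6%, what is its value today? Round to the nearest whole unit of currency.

PV at t=6 (ordinary 18-year annuity): 13900 × a(18|0.106) = 13900 × 7.895447 = 109,746.7113
Discount back 6 years: 109,746.7113 × (1+0.106)^(−6) = 109,746.7113 × 0.546348 = 59,959.8798

€59,960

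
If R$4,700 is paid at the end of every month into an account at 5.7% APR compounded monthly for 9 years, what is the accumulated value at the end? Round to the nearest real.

R$661,233

Periodic rate i = 0.057/12 = 0.00475; n = 9 × 12 = 108 periods.
Accumulation factor s(108|0.00475) = 140.687827; FV = 4700 × 140.687827 = 661,232.7862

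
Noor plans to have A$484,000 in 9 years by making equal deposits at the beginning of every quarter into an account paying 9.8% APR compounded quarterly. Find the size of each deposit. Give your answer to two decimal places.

A$8,325.85

i = 0.098/4 = 0.0245 per quarter; n = 9·4 = 36.
PMT = 484000 / ( [(1+0.0245)^36 − 1] / 0.0245 × (1+i) ) = 484000 / 58.132232 = 8,325.8457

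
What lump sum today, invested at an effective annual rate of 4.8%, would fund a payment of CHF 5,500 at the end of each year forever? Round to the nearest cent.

PV = PMT / i = 5500 / 0.048 = 114,583.3333

CHF 114,583.33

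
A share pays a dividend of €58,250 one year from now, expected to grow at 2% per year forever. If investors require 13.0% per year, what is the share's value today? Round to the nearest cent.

€529,545.45

PV = D₁/(r − g) = 58250/(0.13 − 0.02) = 529,545.4545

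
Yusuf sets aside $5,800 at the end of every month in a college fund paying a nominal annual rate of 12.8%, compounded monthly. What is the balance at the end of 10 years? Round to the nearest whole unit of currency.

Periodic rate i = 0.128/12 = 0.0106667; n = 10 × 12 = 120 periods.
FV = PMT · [(1+i)^n − 1] / i = 5800 · 241.157093 = 1,398,711.1380

$1,398,711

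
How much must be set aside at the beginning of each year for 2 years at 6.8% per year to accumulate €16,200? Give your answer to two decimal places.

€7,334.88

FV-annuity factor × (1+i) = 2.208624; PMT = 16200 / 2.208624 = 7,334.8836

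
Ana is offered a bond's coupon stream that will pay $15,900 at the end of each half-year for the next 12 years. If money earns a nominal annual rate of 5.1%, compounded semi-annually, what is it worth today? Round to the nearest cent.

Periodic rate i = 0.051/2 = 0.0255; n = 12 × 2 = 24 periods.
Annuity factor a(24|0.0255) = 17.786589; PV = 15900 × 17.786589 = 282,806.7726

$282,806.77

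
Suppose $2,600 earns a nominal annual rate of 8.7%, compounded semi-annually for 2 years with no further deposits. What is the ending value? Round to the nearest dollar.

With 2 periods per year: i = 0.0435, n = 4.
FV = 2,600 × (1 + 0.0435)^4 = 3,082.7845

$3,083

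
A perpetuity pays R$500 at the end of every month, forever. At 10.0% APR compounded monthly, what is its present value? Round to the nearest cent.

Periodic rate i = 0.1/12 = 0.00833333.
PV = C/r = 500/0.00833333 = 60,000.0000

R$60,000.00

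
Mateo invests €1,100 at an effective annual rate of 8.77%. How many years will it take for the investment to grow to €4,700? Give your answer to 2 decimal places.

17.28 years

(1+i)^n = 4700/1100 = 4.27273, so n = ln 4.27273 / ln 1.0877 = 17.2753 years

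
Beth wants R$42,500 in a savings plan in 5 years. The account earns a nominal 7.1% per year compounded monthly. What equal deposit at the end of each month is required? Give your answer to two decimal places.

R$592.10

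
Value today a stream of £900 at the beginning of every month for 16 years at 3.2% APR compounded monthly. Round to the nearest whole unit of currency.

£135,460

With 12 periods per year: i = 0.00266667, n = 192.
PV = PMT · [1 − (1+i)^(−n)] / i × (1+i) = 900 · 150.511176 = 135,460.0580
(annuity-due: payments at period start, so ×(1+i).)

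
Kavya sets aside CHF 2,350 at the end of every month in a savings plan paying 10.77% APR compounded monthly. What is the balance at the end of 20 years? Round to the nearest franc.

i = 0.1077/12 = 0.008975 per month; n = 20·12 = 240.
Accumulation factor s(240|0.008975) = 839.759767; FV = 2350 × 839.759767 = 1,973,435.4525

CHF 1,973,435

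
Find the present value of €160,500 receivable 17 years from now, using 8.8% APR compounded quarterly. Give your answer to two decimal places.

With 4 periods per year: i = 0.022, n = 68.
PV = 160,500 / (1 + 0.022)^68 = 160,500 / 4.391986 = 36,543.8351

€36,543.84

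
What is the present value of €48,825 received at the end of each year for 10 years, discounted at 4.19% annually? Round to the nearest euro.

€392,295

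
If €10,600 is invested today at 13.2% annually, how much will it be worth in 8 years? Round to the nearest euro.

€28,581

10,600 × (1+0.132)^8 = 10,600 × 2.696320 = 28,580.9908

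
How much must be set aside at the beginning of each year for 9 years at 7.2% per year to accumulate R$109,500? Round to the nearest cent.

R$8,457.13

PMT = 109500 / ( [(1+0.072)^9 − 1] / 0.072 × (1+i) ) = 109500 / 12.947658 = 8,457.1281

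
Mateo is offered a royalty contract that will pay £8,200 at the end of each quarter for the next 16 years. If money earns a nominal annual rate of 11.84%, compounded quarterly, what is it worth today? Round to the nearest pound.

With 4 periods per year: i = 0.0296, n = 64.
PV = 8200 × [1 − (1+0.0296)^(−64)] / 0.0296 = 8200 × 28.560759 = 234,198.2205

£234,198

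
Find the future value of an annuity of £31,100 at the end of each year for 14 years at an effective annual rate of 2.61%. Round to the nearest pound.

£517,561

Accumulation factor s(14|0.0261) = 16.641824; FV = 31100 × 16.641824 = 517,560.7359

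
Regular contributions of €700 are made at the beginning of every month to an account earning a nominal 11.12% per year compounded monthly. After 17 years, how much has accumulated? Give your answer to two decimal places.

€424,244.36

i = 0.1112/12 = 0.00926667 per month; n = 17·12 = 204.
FV = 700 × [(1+0.00926667)^204 − 1] / 0.00926667 × (1+i) = 700 × 606.063367 = 424,244.3571
Payments are at the start of each period, so multiply by (1+i).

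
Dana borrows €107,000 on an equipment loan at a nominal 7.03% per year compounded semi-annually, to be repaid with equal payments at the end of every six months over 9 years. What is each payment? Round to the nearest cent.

€8,122.49

Periodic rate i = 0.0703/2 = 0.03515; n = 9 × 2 = 18 periods.
PMT = 107000 / ( [1 − (1+0.03515)^(−18)] / 0.03515 ) = 107000 / 13.173296 = 8,122.4927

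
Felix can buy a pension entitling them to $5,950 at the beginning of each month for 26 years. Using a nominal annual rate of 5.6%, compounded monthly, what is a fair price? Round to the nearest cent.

$981,261.36

With 12 periods per year: i = 0.00466667, n = 312.
PV = 5950 × [1 − (1+0.00466667)^(−312)] / 0.00466667 × (1+i) = 5950 × 164.917876 = 981,261.3598
(Beginning-of-period payments → annuity-due factor ×(1+i).)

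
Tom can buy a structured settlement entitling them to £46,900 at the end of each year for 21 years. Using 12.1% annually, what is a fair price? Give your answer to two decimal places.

£352,393.02

Annuity factor a(21|0.121) = 7.513710; PV = 46900 × 7.513710 = 352,393.0153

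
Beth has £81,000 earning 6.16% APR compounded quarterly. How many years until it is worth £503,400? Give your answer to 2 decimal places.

29.89 years

Periodic rate i = 0.0616/4 = 0.0154.
n = ln(503400/81000) / ln(1+0.0154) = ln(6.21481) / 0.015283 = 119.5433 quarters
= 119.5433/4 years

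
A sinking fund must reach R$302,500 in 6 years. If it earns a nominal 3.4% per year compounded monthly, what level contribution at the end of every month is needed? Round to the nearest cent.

R$3,793.34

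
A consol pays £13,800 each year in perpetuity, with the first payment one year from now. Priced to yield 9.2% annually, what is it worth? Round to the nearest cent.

PV = PMT / i = 13800 / 0.092 = 150,000.0000

£150,000.00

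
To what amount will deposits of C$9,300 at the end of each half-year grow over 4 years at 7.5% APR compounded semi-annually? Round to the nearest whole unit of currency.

C$84,933

With 2 periods per year: i = 0.0375, n = 8.
FV = 9300 × [(1+0.0375)^8 − 1] / 0.0375 = 9300 × 9.132554 = 84,932.7545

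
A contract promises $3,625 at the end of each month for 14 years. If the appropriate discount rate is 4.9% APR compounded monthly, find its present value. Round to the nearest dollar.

i = 0.049/12 = 0.00408333 per month; n = 14·12 = 168.
Annuity factor a(168|0.00408333) = 121.398298; PV = 3625 × 121.398298 = 440,068.8301

$440,069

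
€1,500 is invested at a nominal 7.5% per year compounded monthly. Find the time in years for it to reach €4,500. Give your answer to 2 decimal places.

Periodic rate i = 0.075/12 = 0.00625.
n = ln(4500/1500) / ln(1+0.00625) = ln(3.00000) / 0.006231 = 176.3267 months
= 176.3267/12 years

14.69 years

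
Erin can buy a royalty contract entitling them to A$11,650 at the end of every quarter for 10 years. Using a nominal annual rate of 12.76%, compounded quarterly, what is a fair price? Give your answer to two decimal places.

A$261,204.38

Periodic rate i = 0.1276/4 = 0.0319; n = 10 × 4 = 40 periods.
PV = 11650 × [1 − (1+0.0319)^(−40)] / 0.0319 = 11650 × 22.420977 = 261,204.3832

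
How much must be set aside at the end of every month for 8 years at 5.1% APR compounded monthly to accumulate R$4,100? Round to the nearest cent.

R$34.68

With 12 periods per year: i = 0.00425, n = 96.
PMT = 4100 / ( [(1+0.00425)^96 − 1] / 0.00425 ) = 4100 / 118.237083 = 34.6761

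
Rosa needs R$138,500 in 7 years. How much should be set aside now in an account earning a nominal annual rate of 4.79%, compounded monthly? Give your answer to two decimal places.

R$99,110.73

i = 0.0479/12 = 0.00399167 per month; n = 7·12 = 84.
PV = 138,500 / (1 + 0.00399167)^84 = 138,500 / 1.397427 = 99,110.7343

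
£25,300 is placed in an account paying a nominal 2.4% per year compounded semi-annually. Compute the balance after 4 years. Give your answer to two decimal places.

£27,833.29

i = 0.024/2 = 0.012 per half-year; n = 4·2 = 8.
FV = PV·(1+i)^n = 25,300 × 1.100130 = 27,833.2949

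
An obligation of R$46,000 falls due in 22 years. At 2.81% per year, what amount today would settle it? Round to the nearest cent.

R$25,002.30

Discount factor = (1+0.0281)^(−22) = 0.543528; PV = 46,000 × 0.543528 = 25,002.2982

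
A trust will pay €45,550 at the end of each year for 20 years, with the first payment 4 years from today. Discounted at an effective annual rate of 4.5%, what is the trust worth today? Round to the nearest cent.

€519,215.82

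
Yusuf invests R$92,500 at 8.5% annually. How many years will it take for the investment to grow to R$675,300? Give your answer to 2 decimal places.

24.37 years

(1+i)^n = 675300/92500 = 7.30054, so n = ln 7.30054 / ln 1.085 = 24.3681 years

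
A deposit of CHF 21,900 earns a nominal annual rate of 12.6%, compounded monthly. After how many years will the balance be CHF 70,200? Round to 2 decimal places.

Periodic rate i = 0.126/12 = 0.0105.
(1+i)^n = 70200/21900 = 3.20548, so n = ln 3.20548 / ln 1.0105 = 111.5206 months
= 111.5206/12 years

9.29 years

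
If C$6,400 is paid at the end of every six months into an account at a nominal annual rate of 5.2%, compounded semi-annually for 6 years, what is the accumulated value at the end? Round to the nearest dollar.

C$88,792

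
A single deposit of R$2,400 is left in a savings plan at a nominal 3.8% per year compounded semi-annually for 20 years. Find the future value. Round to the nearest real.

i = 0.038/2 = 0.019 per half-year; n = 20·2 = 40.
FV = 2,400 × (1 + 0.019)^40 = 5,095.4037

R$5,095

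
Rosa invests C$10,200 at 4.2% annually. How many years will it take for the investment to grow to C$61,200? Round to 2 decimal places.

43.55 years

(1+i)^n = 61200/10200 = 6.00000, so n = ln 6.00000 / ln 1.042 = 43.5507 years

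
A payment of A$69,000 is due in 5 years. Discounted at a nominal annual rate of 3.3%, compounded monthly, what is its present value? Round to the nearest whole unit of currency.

With 12 periods per year: i = 0.00275, n = 60.
Discount factor = (1+0.00275)^(−60) = 0.848086; PV = 69,000 × 0.848086 = 58,517.9160

A$58,518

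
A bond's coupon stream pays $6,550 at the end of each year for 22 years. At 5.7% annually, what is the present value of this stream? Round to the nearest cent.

PV = PMT · [1 − (1+i)^(−n)] / i = 6550 · 12.362122 = 80,971.8989

$80,971.90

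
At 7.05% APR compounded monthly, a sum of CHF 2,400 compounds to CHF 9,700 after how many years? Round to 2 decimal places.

19.87 years

Periodic rate i = 0.0705/12 = 0.005875.
(1+i)^n = 9700/2400 = 4.04167, so n = ln 4.04167 / ln 1.00588 = 238.4265 months
= 238.4265/12 years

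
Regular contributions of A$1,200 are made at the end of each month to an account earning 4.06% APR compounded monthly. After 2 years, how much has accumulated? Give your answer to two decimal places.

A$29,948.86

Periodic rate i = 0.0406/12 = 0.00338333; n = 2 × 12 = 24 periods.
FV = PMT · [(1+i)^n − 1] / i = 1200 · 24.957386 = 29,948.8629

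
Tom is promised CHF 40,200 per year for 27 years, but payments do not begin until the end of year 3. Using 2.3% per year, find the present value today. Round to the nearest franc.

CHF 766,250

PV at t=2 (ordinary 27-year annuity): 40200 × a(27|0.023) = 40200 × 19.947821 = 801,902.3869
Discount back 2 years: 801,902.3869 × (1+0.023)^(−2) = 801,902.3869 × 0.955540 = 766,249.5610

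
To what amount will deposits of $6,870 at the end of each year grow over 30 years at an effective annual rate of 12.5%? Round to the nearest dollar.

$1,827,052

Accumulation factor s(30|0.125) = 265.946440; FV = 6870 × 265.946440 = 1,827,052.0401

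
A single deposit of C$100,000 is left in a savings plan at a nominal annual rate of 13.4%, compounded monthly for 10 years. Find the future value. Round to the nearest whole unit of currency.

C$379,079

Periodic rate i = 0.134/12 = 0.0111667; n = 10 × 12 = 120 periods.
FV = 100,000 × (1 + 0.0111667)^120 = 379,078.6691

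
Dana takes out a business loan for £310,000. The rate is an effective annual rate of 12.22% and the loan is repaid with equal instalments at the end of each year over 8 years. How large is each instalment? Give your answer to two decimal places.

Annuity-PV factor = 4.929687; PMT = 310000 / 4.929687 = 62,884.3147

£62,884.31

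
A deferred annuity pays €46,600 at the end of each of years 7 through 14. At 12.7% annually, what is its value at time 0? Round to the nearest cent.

€110,267.21

PV at t=6 (ordinary 8-year annuity): 46600 × a(8|0.127) = 46600 × 4.848461 = 225,938.3038
PV₀ = 225,938.3038 / (1+0.127)^6 = 225,938.3038 / 2.049007 = 110,267.2053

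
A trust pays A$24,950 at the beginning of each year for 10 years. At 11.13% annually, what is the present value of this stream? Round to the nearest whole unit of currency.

PV = PMT · [1 − (1+i)^(−n)] / i × (1+i) = 24950 · 6.509180 = 162,404.0470
Payments are at the start of each period, so multiply by (1+i).

A$162,404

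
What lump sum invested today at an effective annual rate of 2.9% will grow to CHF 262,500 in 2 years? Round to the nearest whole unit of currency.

Discount factor = (1+0.029)^(−2) = 0.944429; PV = 262,500 × 0.944429 = 247,912.5761

CHF 247,913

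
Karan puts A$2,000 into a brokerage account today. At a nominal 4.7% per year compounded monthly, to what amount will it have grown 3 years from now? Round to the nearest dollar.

A$2,302

Periodic rate i = 0.047/12 = 0.00391667; n = 3 × 12 = 36 periods.
FV = 2,000 × (1 + 0.00391667)^36 = 2,302.2152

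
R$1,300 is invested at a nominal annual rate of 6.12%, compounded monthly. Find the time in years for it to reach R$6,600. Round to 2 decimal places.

26.62 years

Periodic rate i = 0.0612/12 = 0.0051.
(1+i)^n = 6600/1300 = 5.07692, so n = ln 5.07692 / ln 1.0051 = 319.3813 months
= 319.3813/12 years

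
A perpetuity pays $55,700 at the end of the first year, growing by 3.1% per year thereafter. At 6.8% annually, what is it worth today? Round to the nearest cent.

PV = PMT / (i − g) = 55700 / (0.068 − 0.031) = 55700 / 0.037000 = 1,505,405.4054

$1,505,405.41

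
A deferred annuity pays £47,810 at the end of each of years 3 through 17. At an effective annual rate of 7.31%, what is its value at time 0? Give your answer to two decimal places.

PV at t=2 (ordinary 15-year annuity): 47810 × a(15|0.0731) = 47810 × 8.932230 = 427,049.8959
PV₀ = 427,049.8959 / (1+0.0731)^2 = 427,049.8959 / 1.151544 = 370,849.9550

£370,849.95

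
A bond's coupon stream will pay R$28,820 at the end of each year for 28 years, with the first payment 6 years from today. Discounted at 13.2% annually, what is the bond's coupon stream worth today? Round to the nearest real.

R$113,810

Value one period before first payment (t=5): 28820 × [1 − (1+0.132)^(−28)] / 0.132 = 28820 × 7.340401 = 211,550.3603
Discount back 5 years: 211,550.3603 × (1+0.132)^(−5) = 211,550.3603 × 0.537982 = 113,810.3175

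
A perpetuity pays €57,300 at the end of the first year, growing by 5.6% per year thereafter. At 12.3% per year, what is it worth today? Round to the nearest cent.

€855,223.88

PV = PMT / (i − g) = 57300 / (0.123 − 0.056) = 57300 / 0.067000 = 855,223.8806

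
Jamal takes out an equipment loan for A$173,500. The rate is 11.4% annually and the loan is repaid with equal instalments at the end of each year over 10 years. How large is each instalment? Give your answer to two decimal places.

Annuity-PV factor = 5.791745; PMT = 173500 / 5.791745 = 29,956.4308

A$29,956.43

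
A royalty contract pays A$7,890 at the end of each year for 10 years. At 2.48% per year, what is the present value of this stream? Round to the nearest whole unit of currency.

Annuity factor a(10|0.0248) = 8.761116; PV = 7890 × 8.761116 = 69,125.2036

A$69,125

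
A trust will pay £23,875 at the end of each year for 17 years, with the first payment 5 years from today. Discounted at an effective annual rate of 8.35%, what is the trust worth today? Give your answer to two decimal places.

£154,393.21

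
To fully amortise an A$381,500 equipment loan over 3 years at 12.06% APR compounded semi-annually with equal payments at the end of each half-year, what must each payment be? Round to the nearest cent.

A$77,655.98

Periodic rate i = 0.1206/2 = 0.0603; n = 3 × 2 = 6 periods.
PMT = 381500 / ( [1 − (1+0.0603)^(−6)] / 0.0603 ) = 381500 / 4.912693 = 77,655.9849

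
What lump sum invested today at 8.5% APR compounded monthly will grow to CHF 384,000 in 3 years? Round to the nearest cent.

Periodic rate i = 0.085/12 = 0.00708333; n = 3 × 12 = 36 periods.
PV = FV·(1+i)^(−n) = 384,000 × 0.775613 = 297,835.5342

CHF 297,835.53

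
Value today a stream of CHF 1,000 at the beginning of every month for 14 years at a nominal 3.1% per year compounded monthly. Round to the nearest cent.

CHF 136,503.36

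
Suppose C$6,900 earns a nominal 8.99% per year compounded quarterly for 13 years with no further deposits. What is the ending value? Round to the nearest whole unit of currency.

C$21,917

With 4 periods per year: i = 0.022475, n = 52.
FV = 6,900 × (1 + 0.022475)^52 = 21,917.4181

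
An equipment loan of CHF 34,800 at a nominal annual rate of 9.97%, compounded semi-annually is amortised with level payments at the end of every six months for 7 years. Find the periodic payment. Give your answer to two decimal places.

CHF 3,512.26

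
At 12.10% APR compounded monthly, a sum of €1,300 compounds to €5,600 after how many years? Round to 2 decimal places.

Periodic rate i = 0.121/12 = 0.0100833.
n = ln(5600/1300) / ln(1+0.0100833) = ln(4.30769) / 0.010033 = 145.5623 months
= 145.5623/12 years

12.13 years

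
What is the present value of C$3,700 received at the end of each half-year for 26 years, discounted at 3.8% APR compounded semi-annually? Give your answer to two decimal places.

C$121,557.15

i = 0.038/2 = 0.019 per half-year; n = 26·2 = 52.
Annuity factor a(52|0.019) = 32.853285; PV = 3700 × 32.853285 = 121,557.1539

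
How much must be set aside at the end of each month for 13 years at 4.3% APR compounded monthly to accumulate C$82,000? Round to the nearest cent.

C$393.26

With 12 periods per year: i = 0.00358333, n = 156.
PMT = 82000 / ( [(1+0.00358333)^156 − 1] / 0.00358333 ) = 82000 / 208.514269 = 393.2585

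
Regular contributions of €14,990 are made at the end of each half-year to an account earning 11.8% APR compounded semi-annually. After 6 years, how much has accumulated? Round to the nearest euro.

i = 0.118/2 = 0.059 per half-year; n = 6·2 = 12.
FV = 14990 × [(1+0.059)^12 − 1] / 0.059 = 14990 × 16.771775 = 251,408.9045

€251,409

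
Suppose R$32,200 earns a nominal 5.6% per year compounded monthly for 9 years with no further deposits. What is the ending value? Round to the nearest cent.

R$53,239.15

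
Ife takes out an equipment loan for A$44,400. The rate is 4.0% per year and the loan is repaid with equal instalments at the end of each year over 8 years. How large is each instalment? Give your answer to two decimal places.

A$6,594.64

Annuity-PV factor = 6.732745; PMT = 44400 / 6.732745 = 6,594.6357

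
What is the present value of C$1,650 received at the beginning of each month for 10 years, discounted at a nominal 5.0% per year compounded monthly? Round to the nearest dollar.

C$156,212

i = 0.05/12 = 0.00416667 per month; n = 10·12 = 120.
Annuity factor a(120|0.00416667) × (1+i) = 94.674189; PV = 1650 × 94.674189 = 156,212.4123
(Beginning-of-period payments → annuity-due factor ×(1+i).)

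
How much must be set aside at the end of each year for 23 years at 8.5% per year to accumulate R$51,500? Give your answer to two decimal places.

FV-annuity factor = 65.053658; PMT = 51500 / 65.053658 = 791.6542

R$791.65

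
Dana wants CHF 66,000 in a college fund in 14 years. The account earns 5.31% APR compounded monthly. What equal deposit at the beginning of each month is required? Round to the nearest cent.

With 12 periods per year: i = 0.004425, n = 168.
PMT = 66000 / ( [(1+0.004425)^168 − 1] / 0.004425 × (1+i) ) = 66000 / 249.603072 = 264.4198

CHF 264.42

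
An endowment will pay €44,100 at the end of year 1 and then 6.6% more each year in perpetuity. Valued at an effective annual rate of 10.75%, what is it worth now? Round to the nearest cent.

€1,062,650.60

PV = D₁/(r − g) = 44100/(0.1075 − 0.066) = 1,062,650.6024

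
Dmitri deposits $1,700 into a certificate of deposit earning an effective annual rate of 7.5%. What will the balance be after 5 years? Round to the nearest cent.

1,700 × (1+0.075)^5 = 1,700 × 1.435629 = 2,440.5699

$2,440.57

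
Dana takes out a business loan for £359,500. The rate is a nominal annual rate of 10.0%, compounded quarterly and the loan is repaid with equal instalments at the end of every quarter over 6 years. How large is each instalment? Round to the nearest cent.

Periodic rate i = 0.1/4 = 0.025; n = 6 × 4 = 24 periods.
PMT = 359500 / ( [1 − (1+0.025)^(−24)] / 0.025 ) = 359500 / 17.884986 = 20,100.6589

£20,100.66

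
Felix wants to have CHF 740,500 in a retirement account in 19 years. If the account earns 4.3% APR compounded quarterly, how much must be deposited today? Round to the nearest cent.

CHF 328,548.93

With 4 periods per year: i = 0.01075, n = 76.
PV = 740,500 / (1 + 0.01075)^76 = 740,500 / 2.253850 = 328,548.9340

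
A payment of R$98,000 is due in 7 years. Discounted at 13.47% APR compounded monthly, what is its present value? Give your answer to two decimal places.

Periodic rate i = 0.1347/12 = 0.011225; n = 7 × 12 = 84 periods.
PV = FV·(1+i)^(−n) = 98,000 × 0.391548 = 38,371.7009

R$38,371.70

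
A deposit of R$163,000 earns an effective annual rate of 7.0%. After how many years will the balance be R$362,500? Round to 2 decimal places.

n = ln(362500/163000) / ln(1+0.07) = ln(2.22393) / 0.067659 = 11.8133 years

11.81 years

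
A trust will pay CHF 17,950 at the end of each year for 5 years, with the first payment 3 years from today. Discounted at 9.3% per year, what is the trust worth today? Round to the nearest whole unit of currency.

PV at t=2 (ordinary 5-year annuity): 17950 × a(5|0.093) = 17950 × 3.859562 = 69,279.1340
Discount back 2 years: 69,279.1340 × (1+0.093)^(−2) = 69,279.1340 × 0.837066 = 57,991.2041

CHF 57,991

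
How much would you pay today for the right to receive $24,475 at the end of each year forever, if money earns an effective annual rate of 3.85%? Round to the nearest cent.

PV = PMT / i = 24475 / 0.0385 = 635,714.2857

$635,714.29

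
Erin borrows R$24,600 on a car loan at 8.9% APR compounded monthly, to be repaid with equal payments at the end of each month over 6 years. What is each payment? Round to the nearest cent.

R$442.21

With 12 periods per year: i = 0.00741667, n = 72.
PMT = 24600 / ( [1 − (1+0.00741667)^(−72)] / 0.00741667 ) = 24600 / 55.629895 = 442.2083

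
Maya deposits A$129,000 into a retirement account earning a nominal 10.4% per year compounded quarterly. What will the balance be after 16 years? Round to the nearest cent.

Periodic rate i = 0.104/4 = 0.026; n = 16 × 4 = 64 periods.
129,000 × (1+0.026)^64 = 129,000 × 5.169292 = 666,838.7058

A$666,838.71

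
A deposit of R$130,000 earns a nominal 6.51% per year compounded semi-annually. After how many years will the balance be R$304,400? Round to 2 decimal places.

13.28 years

Periodic rate i = 0.0651/2 = 0.03255.
(1+i)^n = 304400/130000 = 2.34154, so n = ln 2.34154 / ln 1.03255 = 26.5616 half-years
= 26.5616/2 years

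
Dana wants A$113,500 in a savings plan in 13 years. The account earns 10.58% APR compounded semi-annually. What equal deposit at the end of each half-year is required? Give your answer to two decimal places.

A$2,129.12

i = 0.1058/2 = 0.0529 per half-year; n = 13·2 = 26.
FV-annuity factor = 53.308445; PMT = 113500 / 53.308445 = 2,129.1186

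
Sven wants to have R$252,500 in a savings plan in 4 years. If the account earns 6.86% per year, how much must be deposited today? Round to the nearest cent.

R$193,642.51

Discount factor = (1+0.0686)^(−4) = 0.766901; PV = 252,500 × 0.766901 = 193,642.5099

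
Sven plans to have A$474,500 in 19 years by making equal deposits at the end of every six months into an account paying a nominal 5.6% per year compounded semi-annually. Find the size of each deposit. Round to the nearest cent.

A$7,158.91

Periodic rate i = 0.056/2 = 0.028; n = 19 × 2 = 38 periods.
FV-annuity factor = 66.281053; PMT = 474500 / 66.281053 = 7,158.9086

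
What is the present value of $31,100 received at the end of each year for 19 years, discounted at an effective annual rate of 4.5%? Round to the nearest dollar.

PV = 31100 × [1 − (1+0.045)^(−19)] / 0.045 = 31100 × 12.593294 = 391,651.4307

$391,651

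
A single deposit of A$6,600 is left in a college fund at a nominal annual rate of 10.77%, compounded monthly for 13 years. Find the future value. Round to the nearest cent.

With 12 periods per year: i = 0.008975, n = 156.
FV = PV·(1+i)^n = 6,600 × 4.030355 = 26,600.3412

A$26,600.34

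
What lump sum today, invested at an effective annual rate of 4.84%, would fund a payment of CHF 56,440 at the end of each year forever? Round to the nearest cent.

PV = C/r = 56440/0.0484 = 1,166,115.7025

CHF 1,166,115.70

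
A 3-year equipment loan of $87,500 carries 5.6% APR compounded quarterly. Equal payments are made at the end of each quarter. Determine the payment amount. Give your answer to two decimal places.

With 4 periods per year: i = 0.014, n = 12.
Annuity-PV factor = 10.975760; PMT = 87500 / 10.975760 = 7,972.1132

$7,972.11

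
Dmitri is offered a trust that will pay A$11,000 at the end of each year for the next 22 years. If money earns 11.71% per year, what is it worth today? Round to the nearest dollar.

PV = 11000 × [1 − (1+0.1171)^(−22)] / 0.1171 = 11000 × 7.792542 = 85,717.9638

A$85,718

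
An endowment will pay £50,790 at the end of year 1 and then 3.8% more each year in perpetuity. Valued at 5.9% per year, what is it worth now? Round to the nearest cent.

PV = PMT / (i − g) = 50790 / (0.059 − 0.038) = 50790 / 0.021000 = 2,418,571.4286

£2,418,571.43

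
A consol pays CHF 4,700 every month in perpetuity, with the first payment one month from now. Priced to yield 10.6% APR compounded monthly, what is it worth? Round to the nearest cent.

Periodic rate i = 0.106/12 = 0.00883333.
PV = PMT / i = 4700 / 0.00883333 = 532,075.4717

CHF 532,075.47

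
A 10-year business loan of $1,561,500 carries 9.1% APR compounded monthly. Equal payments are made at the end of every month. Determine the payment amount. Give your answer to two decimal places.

i = 0.091/12 = 0.00758333 per month; n = 10·12 = 120.
PMT = 1.5615e+06 / ( [1 − (1+0.00758333)^(−120)] / 0.00758333 ) = 1.5615e+06 / 78.605473 = 19,865.0289

$19,865.03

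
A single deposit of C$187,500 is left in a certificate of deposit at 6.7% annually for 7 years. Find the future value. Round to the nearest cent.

C$295,224.37

187,500 × (1+0.067)^7 = 187,500 × 1.574530 = 295,224.3724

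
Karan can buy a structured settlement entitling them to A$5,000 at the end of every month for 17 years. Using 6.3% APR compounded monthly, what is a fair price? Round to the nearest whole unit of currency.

A$625,117

With 12 periods per year: i = 0.00525, n = 204.
Annuity factor a(204|0.00525) = 125.023423; PV = 5000 × 125.023423 = 625,117.1147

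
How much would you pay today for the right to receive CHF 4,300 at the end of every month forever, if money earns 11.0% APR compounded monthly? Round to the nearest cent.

Periodic rate i = 0.11/12 = 0.00916667.
PV = PMT / i = 4300 / 0.00916667 = 469,090.9091

CHF 469,090.91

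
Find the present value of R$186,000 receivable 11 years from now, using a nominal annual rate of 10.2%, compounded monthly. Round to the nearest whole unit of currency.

With 12 periods per year: i = 0.0085, n = 132.
PV = FV·(1+i)^(−n) = 186,000 × 0.327176 = 60,854.6554

R$60,855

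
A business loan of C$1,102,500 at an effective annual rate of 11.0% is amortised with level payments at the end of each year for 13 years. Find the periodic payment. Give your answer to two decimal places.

PMT = 1.1025e+06 / ( [1 − (1+0.11)^(−13)] / 0.11 ) = 1.1025e+06 / 6.749870 = 163,336.4693

C$163,336.47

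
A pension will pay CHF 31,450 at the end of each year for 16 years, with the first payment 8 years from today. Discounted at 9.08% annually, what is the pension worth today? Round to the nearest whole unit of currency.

CHF 141,579

Value one period before first payment (t=7): 31450 × [1 − (1+0.0908)^(−16)] / 0.0908 = 31450 × 8.271692 = 260,144.7028
PV₀ = 260,144.7028 / (1+0.0908)^7 = 260,144.7028 / 1.837452 = 141,579.0788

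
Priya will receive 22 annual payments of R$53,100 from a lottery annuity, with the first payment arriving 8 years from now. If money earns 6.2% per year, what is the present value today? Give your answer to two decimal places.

PV at t=7 (ordinary 22-year annuity): 53100 × a(22|0.062) = 53100 × 11.834964 = 628,436.5892
Discount back 7 years: 628,436.5892 × (1+0.062)^(−7) = 628,436.5892 × 0.656339 = 412,467.6057

R$412,467.61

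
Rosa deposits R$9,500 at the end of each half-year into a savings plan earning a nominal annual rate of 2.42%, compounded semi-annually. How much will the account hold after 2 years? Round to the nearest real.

Periodic rate i = 0.0242/2 = 0.0121; n = 2 × 2 = 4 periods.
Accumulation factor s(4|0.0121) = 4.073187; FV = 9500 × 4.073187 = 38,695.2804

R$38,695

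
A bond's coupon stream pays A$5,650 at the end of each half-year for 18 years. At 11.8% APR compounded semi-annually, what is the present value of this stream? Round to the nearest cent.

A$83,602.48

With 2 periods per year: i = 0.059, n = 36.
Annuity factor a(36|0.059) = 14.796899; PV = 5650 × 14.796899 = 83,602.4795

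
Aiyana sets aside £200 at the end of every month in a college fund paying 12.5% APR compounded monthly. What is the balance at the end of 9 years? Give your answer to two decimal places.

£39,597.03

i = 0.125/12 = 0.0104167 per month; n = 9·12 = 108.
Accumulation factor s(108|0.0104167) = 197.985131; FV = 200 × 197.985131 = 39,597.0262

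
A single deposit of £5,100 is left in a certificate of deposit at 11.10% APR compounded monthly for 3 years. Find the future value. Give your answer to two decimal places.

i = 0.111/12 = 0.00925 per month; n = 3·12 = 36.
FV = 5,100 × (1 + 0.00925)^36 = 7,104.3683

£7,104.37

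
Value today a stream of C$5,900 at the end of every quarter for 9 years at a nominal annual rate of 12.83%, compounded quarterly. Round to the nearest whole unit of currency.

C$124,913

With 4 periods per year: i = 0.032075, n = 36.
PV = 5900 × [1 − (1+0.032075)^(−36)] / 0.032075 = 5900 × 21.171677 = 124,912.8938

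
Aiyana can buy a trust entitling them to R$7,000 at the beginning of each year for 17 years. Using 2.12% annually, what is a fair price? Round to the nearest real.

R$101,147

PV = PMT · [1 − (1+i)^(−n)] / i × (1+i) = 7000 · 14.449526 = 101,146.6819
(annuity-due: payments at period start, so ×(1+i).)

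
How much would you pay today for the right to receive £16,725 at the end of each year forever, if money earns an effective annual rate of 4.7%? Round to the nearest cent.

PV = C/r = 16725/0.047 = 355,851.0638

£355,851.06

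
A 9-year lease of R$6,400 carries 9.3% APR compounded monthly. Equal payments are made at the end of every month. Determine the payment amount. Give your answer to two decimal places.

R$87.70

Periodic rate i = 0.093/12 = 0.00775; n = 9 × 12 = 108 periods.
Annuity-PV factor = 72.979736; PMT = 6400 / 72.979736 = 87.6956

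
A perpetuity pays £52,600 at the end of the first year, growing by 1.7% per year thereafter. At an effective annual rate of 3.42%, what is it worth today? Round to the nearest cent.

£3,058,139.53

PV = D₁/(r − g) = 52600/(0.0342 − 0.017) = 3,058,139.5349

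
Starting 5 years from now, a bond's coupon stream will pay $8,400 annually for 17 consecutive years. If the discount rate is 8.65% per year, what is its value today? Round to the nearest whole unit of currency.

$52,678

PV at t=4 (ordinary 17-year annuity): 8400 × a(17|0.0865) = 8400 × 8.739204 = 73,409.3130
PV₀ = 73,409.3130 / (1+0.0865)^4 = 73,409.3130 / 1.393538 = 52,678.3589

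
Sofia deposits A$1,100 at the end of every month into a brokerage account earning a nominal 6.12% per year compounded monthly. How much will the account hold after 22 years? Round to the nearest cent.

i = 0.0612/12 = 0.0051 per month; n = 22·12 = 264.
FV = 1100 × [(1+0.0051)^264 − 1] / 0.0051 = 1100 × 554.987206 = 610,485.9267

A$610,485.93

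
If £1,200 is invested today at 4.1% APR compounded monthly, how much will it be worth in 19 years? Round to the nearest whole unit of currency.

£2,612

i = 0.041/12 = 0.00341667 per month; n = 19·12 = 228.
1,200 × (1+0.00341667)^228 = 1,200 × 2.176400 = 2,611.6803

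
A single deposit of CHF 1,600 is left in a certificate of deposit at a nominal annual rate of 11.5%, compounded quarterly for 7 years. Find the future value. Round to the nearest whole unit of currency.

With 4 periods per year: i = 0.02875, n = 28.
FV = PV·(1+i)^n = 1,600 × 2.211443 = 3,538.3088

CHF 3,538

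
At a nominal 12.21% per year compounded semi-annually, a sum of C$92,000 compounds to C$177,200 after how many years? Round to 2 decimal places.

5.53 years

Periodic rate i = 0.1221/2 = 0.06105.
n = ln(177200/92000) / ln(1+0.06105) = ln(1.92609) / 0.059259 = 11.0615 half-years
= 11.0615/2 years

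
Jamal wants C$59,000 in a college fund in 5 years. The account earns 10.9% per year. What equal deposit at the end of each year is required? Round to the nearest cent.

PMT = 59000 / ( [(1+0.109)^5 − 1] / 0.109 ) = 59000 / 6.215426 = 9,492.5106

C$9,492.51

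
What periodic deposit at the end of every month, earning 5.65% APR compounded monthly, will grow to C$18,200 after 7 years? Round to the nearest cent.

Periodic rate i = 0.0565/12 = 0.00470833; n = 7 × 12 = 84 periods.
PMT = 18200 / ( [(1+0.00470833)^84 − 1] / 0.00470833 ) = 18200 / 102.743102 = 177.1408

C$177.14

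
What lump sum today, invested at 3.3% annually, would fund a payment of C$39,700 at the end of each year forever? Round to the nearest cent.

C$1,203,030.30

PV = C/r = 39700/0.033 = 1,203,030.3030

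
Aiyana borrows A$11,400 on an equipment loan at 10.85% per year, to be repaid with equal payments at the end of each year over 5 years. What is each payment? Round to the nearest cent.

A$3,072.87

Annuity-PV factor = 3.709885; PMT = 11400 / 3.709885 = 3,072.8713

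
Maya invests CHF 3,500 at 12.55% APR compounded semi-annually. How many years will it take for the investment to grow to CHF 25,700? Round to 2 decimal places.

Periodic rate i = 0.1255/2 = 0.06275.
(1+i)^n = 25700/3500 = 7.34286, so n = ln 7.34286 / ln 1.06275 = 32.7593 half-years
= 32.7593/2 years

16.38 years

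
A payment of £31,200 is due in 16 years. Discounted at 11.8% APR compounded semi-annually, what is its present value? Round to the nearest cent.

With 2 periods per year: i = 0.059, n = 32.
PV = FV·(1+i)^(−n) = 31,200 × 0.159709 = 4,982.9195

£4,982.92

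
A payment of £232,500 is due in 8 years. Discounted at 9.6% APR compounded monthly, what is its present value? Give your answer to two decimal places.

£108,196.17

With 12 periods per year: i = 0.008, n = 96.
PV = 232,500 / (1 + 0.008)^96 = 232,500 / 2.148875 = 108,196.1668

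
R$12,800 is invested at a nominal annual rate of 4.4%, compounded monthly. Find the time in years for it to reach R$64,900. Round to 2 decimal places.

36.96 years

Periodic rate i = 0.044/12 = 0.00366667.
(1+i)^n = 64900/12800 = 5.07031, so n = ln 5.07031 / ln 1.00367 = 443.5573 months
= 443.5573/12 years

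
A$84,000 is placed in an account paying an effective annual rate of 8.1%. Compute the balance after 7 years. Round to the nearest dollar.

FV = 84,000 × (1 + 0.081)^7 = 144,896.9166

A$144,897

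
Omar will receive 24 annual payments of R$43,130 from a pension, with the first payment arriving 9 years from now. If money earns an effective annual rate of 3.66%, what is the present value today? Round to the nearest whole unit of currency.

Value one period before first payment (t=8): 43130 × [1 − (1+0.0366)^(−24)] / 0.0366 = 43130 × 15.791855 = 681,102.6983
PV₀ = 681,102.6983 / (1+0.0366)^8 = 681,102.6983 / 1.333183 = 510,884.7802

R$510,885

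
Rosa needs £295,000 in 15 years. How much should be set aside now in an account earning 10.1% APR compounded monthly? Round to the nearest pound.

With 12 periods per year: i = 0.00841667, n = 180.
PV = 295,000 / (1 + 0.00841667)^180 = 295,000 / 4.520669 = 65,255.8326

£65,256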